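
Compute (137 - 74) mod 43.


137 - 74 = 63
63 mod 43 = 20


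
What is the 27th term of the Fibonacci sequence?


Sequence: 1, 1, 2, 3, 5, 8, 13, 21, 34, 55, 89, 144, 233, 377, 610, 987, 1597, 2584, 4181, 6765, 10946, 17711, 28657, 46368, 75025, 121393, 196418
F(27) = 196418


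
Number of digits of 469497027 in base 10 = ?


469497027 has 9 digits in base 10
floor(log10(469497027)) + 1 = floor(8.6716) + 1 = 9

9 digits (base 10)


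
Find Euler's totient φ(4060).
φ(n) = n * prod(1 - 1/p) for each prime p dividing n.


4060 = 2^2 × 5 × 7 × 29
Prime factors: 2, 5, 7, 29
φ(4060) = 4060 × (1-1/2) × (1-1/5) × (1-1/7) × (1-1/29)
= 4060 × 1/2 × 4/5 × 6/7 × 28/29 = 1344

φ(4060) = 1344


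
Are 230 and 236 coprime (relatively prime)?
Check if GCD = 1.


Euclidean algorithm:
236 = 1 * 230 + 6
230 = 38 * 6 + 2
6 = 3 * 2 + 0
GCD(230, 236) = 2

No, not coprime (GCD = 2)


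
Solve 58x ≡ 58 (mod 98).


GCD(58, 98) = 2 divides 58
Divide: 29x ≡ 29 (mod 49)
x ≡ 1 (mod 49)


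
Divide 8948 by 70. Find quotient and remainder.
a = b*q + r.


8948 = 70 * 127 + 58
Check: 8890 + 58 = 8948

q = 127, r = 58


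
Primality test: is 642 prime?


642 / 2 = 321 (exact division)
642 is NOT prime.

No, 642 is not prime


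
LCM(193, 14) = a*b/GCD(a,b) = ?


GCD(193, 14) = 1
LCM = 193*14/1 = 2702/1 = 2702

LCM = 2702


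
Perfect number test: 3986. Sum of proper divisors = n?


Proper divisors of 3986: 1, 2, 1993
Sum = 1 + 2 + 1993 = 1996

No, 3986 is not perfect (1996 ≠ 3986)


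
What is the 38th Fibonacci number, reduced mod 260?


F(k) mod 260 for k=1..38:
1, 1, 2, 3, 5, 8, 13, 21, 34, 55, 89, 144, 233, 117, 90, 207, 37, 244, 21, 5, 26, 31, 57, 88, 145, 233, 118, 91, 209, 40, 249, 29, 18, 47, 65, 112, 177, 29
F(38) mod 260 = 29


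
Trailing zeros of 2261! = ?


floor(2261/5) = 452
floor(2261/25) = 90
floor(2261/125) = 18
floor(2261/625) = 3
Total = 563

563 trailing zeros


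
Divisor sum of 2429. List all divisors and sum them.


Divisors of 2429: 1, 7, 347, 2429
Sum = 1 + 7 + 347 + 2429 = 2784

σ(2429) = 2784


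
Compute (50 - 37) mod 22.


50 - 37 = 13
13 mod 22 = 13


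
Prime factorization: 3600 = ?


3600 / 2 = 1800
1800 / 2 = 900
900 / 2 = 450
450 / 2 = 225
225 / 3 = 75
75 / 3 = 25
25 / 5 = 5
5 / 5 = 1
3600 = 2^4 × 3^2 × 5^2


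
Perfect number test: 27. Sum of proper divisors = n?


Proper divisors of 27: 1, 3, 9
Sum = 1 + 3 + 9 = 13

No, 27 is not perfect (13 ≠ 27)


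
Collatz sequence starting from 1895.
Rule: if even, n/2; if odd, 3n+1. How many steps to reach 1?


1895 → 5686 → 2843 → 8530 → 4265 → 12796 → 6398 → 3199 → 9598 → 4799 → 14398 → 7199 → 21598 → 10799 → 32398 → 16199 → 48598 → 24299 → 72898 → 36449 → 109348 → 54674 → 27337 → 82012 → 41006 → 20503 → 61510 → 30755 → 92266 → 46133 → 138400 → 69200 → 34600 → 17300 → 8650 → 4325 → 12976 → 6488 → 3244 → 1622 → 811 → 2434 → 1217 → 3652 → 1826 → 913 → 2740 → 1370 → 685 → 2056 → 1028 → 514 → 257 → 772 → 386 → 193 → 580 → 290 → 145 → 436 → 218 → 109 → 328 → 164 → 82 → 41 → 124 → 62 → 31 → 94 → 47 → 142 → 71 → 214 → 107 → 322 → 161 → 484 → 242 → 121 → 364 → 182 → 91 → 274 → 137 → 412 → 206 → 103 → 310 → 155 → 466 → 233 → 700 → 350 → 175 → 526 → 263 → 790 → 395 → 1186 → 593 → 1780 → 890 → 445 → 1336 → 668 → 334 → 167 → 502 → 251 → 754 → 377 → 1132 → 566 → 283 → 850 → 425 → 1276 → 638 → 319 → 958 → 479 → 1438 → 719 → 2158 → 1079 → 3238 → 1619 → 4858 → 2429 → 7288 → 3644 → 1822 → 911 → 2734 → 1367 → 4102 → 2051 → 6154 → 3077 → 9232 → 4616 → 2308 → 1154 → 577 → 1732 → 866 → 433 → 1300 → 650 → 325 → 976 → 488 → 244 → 122 → 61 → 184 → 92 → 46 → 23 → 70 → 35 → 106 → 53 → 160 → 80 → 40 → 20 → 10 → 5 → 16 → 8 → 4 → 2 → 1
Total steps = 174

174 steps


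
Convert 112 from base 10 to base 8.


112 (base 10) = 112 (decimal)
112 (decimal) = 160 (base 8)


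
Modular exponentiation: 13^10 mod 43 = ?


13^1 mod 43 = 13
13^2 mod 43 = 40
13^3 mod 43 = 4
13^4 mod 43 = 9
13^5 mod 43 = 31
13^6 mod 43 = 16
13^7 mod 43 = 36
13^8 mod 43 = 38
13^9 mod 43 = 21
13^10 mod 43 = 15


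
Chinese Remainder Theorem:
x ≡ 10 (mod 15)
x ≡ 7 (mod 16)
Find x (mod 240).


M = 15*16 = 240
M1 = M/15 = 16, M2 = M/16 = 15
M1^(-1) mod 15 = 1, M2^(-1) mod 16 = 15
x = 10*16*1 + 7*15*15 = 1735
1735 mod 240 = 55
Check: 55 mod 15 = 10 ✓, 55 mod 16 = 7 ✓

x ≡ 55 (mod 240)


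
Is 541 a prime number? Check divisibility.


Check divisors up to sqrt(541) = 23.2594
No divisors found.
541 is prime.

Yes, 541 is prime


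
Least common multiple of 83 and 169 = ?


GCD(83, 169) = 1
LCM = 83*169/1 = 14027/1 = 14027

LCM = 14027


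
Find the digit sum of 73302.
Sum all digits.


7 + 3 + 3 + 0 + 2 = 15


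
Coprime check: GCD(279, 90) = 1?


Euclidean algorithm:
279 = 3 * 90 + 9
90 = 10 * 9 + 0
GCD(279, 90) = 9

No, not coprime (GCD = 9)


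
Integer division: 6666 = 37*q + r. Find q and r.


6666 = 37 * 180 + 6
Check: 6660 + 6 = 6666

q = 180, r = 6


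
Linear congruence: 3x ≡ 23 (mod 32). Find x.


GCD(3, 32) = 1, unique solution
a^(-1) mod 32 = 11
x = 11 * 23 mod 32 = 29

x ≡ 29 (mod 32)


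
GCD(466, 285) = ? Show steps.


466 = 1 * 285 + 181
285 = 1 * 181 + 104
181 = 1 * 104 + 77
104 = 1 * 77 + 27
77 = 2 * 27 + 23
27 = 1 * 23 + 4
23 = 5 * 4 + 3
4 = 1 * 3 + 1
3 = 3 * 1 + 0
GCD = 1


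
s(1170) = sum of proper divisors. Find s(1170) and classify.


Proper divisors: 1, 2, 3, 5, 6, 9, 10, 13, 15, 18, 26, 30, 39, 45, 65, 78, 90, 117, 130, 195, 234, 390, 585
Sum = 1 + 2 + 3 + 5 + 6 + 9 + 10 + 13 + 15 + 18 + 26 + 30 + 39 + 45 + 65 + 78 + 90 + 117 + 130 + 195 + 234 + 390 + 585 = 2106
2106 > 1170 → abundant

s(1170) = 2106 (abundant)


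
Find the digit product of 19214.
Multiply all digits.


1 × 9 × 2 × 1 × 4 = 72


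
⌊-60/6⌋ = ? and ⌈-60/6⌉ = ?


-60/6 = -10.0000
floor = -10
ceil = -10

floor = -10, ceil = -10


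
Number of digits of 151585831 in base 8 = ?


151585831 in base 8 = 1102202047
Number of digits = 10

10 digits (base 8)


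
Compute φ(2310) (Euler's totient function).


2310 = 2 × 3 × 5 × 7 × 11
Prime factors: 2, 3, 5, 7, 11
φ(2310) = 2310 × (1-1/2) × (1-1/3) × (1-1/5) × (1-1/7) × (1-1/11)
= 2310 × 1/2 × 2/3 × 4/5 × 6/7 × 10/11 = 480

φ(2310) = 480


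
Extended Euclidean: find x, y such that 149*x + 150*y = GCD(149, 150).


Tabular extended Euclidean (each row: r = 149*s + 150*t):
r=149, s=1, t=0
r=150, s=0, t=1
q=0: r=149, s=1, t=0   [149*(1) + 150*(0) = 149]
q=1: r=1, s=-1, t=1   [149*(-1) + 150*(1) = 1]
q=149: r=0, s=150, t=-149   [149*(150) + 150*(-149) = 0]
GCD = 1; from the row with r=1: x=-1, y=1
Check: 149*(-1) + 150*(1) = -149 + 150 = 1

GCD = 1, x = -1, y = 1


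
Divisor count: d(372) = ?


372 = 2^2 × 3^1 × 31^1
d(372) = (2+1) × (1+1) × (1+1) = 12

12 divisors


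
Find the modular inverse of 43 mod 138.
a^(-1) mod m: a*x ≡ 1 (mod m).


Use the extended Euclidean algorithm on (138, 43); each row r = 138*s + 43*t:
r=138, s=1, t=0
r=43, s=0, t=1
q=3: r=9, s=1, t=-3   [138*(1) + 43*(-3) = 9]
q=4: r=7, s=-4, t=13   [138*(-4) + 43*(13) = 7]
q=1: r=2, s=5, t=-16   [138*(5) + 43*(-16) = 2]
q=3: r=1, s=-19, t=61   [138*(-19) + 43*(61) = 1]
q=2: r=0, s=43, t=-138   [138*(43) + 43*(-138) = 0]
GCD = 1 with t = 61, so 43*(61) ≡ 1 (mod 138)
Inverse = 61 mod 138 = 61
Check: 43 * 61 = 2623 ≡ 1 (mod 138)

43^(-1) ≡ 61 (mod 138)


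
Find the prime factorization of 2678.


2678 / 2 = 1339
1339 / 13 = 103
103 / 103 = 1
2678 = 2 × 13 × 103


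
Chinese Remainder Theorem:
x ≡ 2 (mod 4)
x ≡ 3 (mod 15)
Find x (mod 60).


M = 4*15 = 60
M1 = M/4 = 15, M2 = M/15 = 4
M1^(-1) mod 4 = 3, M2^(-1) mod 15 = 4
x = 2*15*3 + 3*4*4 = 138
138 mod 60 = 18
Check: 18 mod 4 = 2 ✓, 18 mod 15 = 3 ✓

x ≡ 18 (mod 60)


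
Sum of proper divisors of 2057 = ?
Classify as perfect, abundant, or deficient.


Proper divisors: 1, 11, 17, 121, 187
Sum = 1 + 11 + 17 + 121 + 187 = 337
337 < 2057 → deficient

s(2057) = 337 (deficient)


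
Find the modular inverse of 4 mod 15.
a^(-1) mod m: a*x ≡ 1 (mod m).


Use the extended Euclidean algorithm on (15, 4); each row r = 15*s + 4*t:
r=15, s=1, t=0
r=4, s=0, t=1
q=3: r=3, s=1, t=-3   [15*(1) + 4*(-3) = 3]
q=1: r=1, s=-1, t=4   [15*(-1) + 4*(4) = 1]
q=3: r=0, s=4, t=-15   [15*(4) + 4*(-15) = 0]
GCD = 1 with t = 4, so 4*(4) ≡ 1 (mod 15)
Inverse = 4 mod 15 = 4
Check: 4 * 4 = 16 ≡ 1 (mod 15)

4^(-1) ≡ 4 (mod 15)


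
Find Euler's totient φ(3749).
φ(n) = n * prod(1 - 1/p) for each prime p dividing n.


3749 = 23 × 163
Prime factors: 23, 163
φ(3749) = 3749 × (1-1/23) × (1-1/163)
= 3749 × 22/23 × 162/163 = 3564

φ(3749) = 3564


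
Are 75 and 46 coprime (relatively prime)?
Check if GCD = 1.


Euclidean algorithm:
75 = 1 * 46 + 29
46 = 1 * 29 + 17
29 = 1 * 17 + 12
17 = 1 * 12 + 5
12 = 2 * 5 + 2
5 = 2 * 2 + 1
2 = 2 * 1 + 0
GCD(75, 46) = 1

Yes, coprime (GCD = 1)


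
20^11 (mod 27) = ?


20^1 mod 27 = 20
20^2 mod 27 = 22
20^3 mod 27 = 8
20^4 mod 27 = 25
20^5 mod 27 = 14
20^6 mod 27 = 10
20^7 mod 27 = 11
20^8 mod 27 = 4
20^9 mod 27 = 26
20^10 mod 27 = 7
20^11 mod 27 = 5


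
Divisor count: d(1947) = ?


1947 = 3^1 × 11^1 × 59^1
d(1947) = (1+1) × (1+1) × (1+1) = 8

8 divisors


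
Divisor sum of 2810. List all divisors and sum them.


Divisors of 2810: 1, 2, 5, 10, 281, 562, 1405, 2810
Sum = 1 + 2 + 5 + 10 + 281 + 562 + 1405 + 2810 = 5076

σ(2810) = 5076


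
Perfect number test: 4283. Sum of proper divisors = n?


Proper divisors of 4283: 1
Sum = 1 = 1

No, 4283 is not perfect (1 ≠ 4283)


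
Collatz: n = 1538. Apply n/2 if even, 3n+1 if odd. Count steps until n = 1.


1538 → 769 → 2308 → 1154 → 577 → 1732 → 866 → 433 → 1300 → 650 → 325 → 976 → 488 → 244 → 122 → 61 → 184 → 92 → 46 → 23 → 70 → 35 → 106 → 53 → 160 → 80 → 40 → 20 → 10 → 5 → 16 → 8 → 4 → 2 → 1
Total steps = 34

34 steps


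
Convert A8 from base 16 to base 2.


A8 (base 16) = 168 (decimal)
168 (decimal) = 10101000 (base 2)


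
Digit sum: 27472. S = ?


2 + 7 + 4 + 7 + 2 = 22


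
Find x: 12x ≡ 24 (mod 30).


GCD(12, 30) = 6 divides 24
Divide: 2x ≡ 4 (mod 5)
x ≡ 2 (mod 5)


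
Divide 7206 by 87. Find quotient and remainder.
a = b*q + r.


7206 = 87 * 82 + 72
Check: 7134 + 72 = 7206

q = 82, r = 72


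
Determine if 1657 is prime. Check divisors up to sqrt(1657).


Check divisors up to sqrt(1657) = 40.7063
No divisors found.
1657 is prime.

Yes, 1657 is prime


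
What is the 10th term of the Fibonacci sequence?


Sequence: 1, 1, 2, 3, 5, 8, 13, 21, 34, 55
F(10) = 55


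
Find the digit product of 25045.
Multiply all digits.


2 × 5 × 0 × 4 × 5 = 0


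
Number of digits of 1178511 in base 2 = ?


1178511 in base 2 = 100011111101110001111
Number of digits = 21

21 digits (base 2)


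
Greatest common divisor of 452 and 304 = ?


452 = 1 * 304 + 148
304 = 2 * 148 + 8
148 = 18 * 8 + 4
8 = 2 * 4 + 0
GCD = 4


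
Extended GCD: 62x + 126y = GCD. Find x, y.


Tabular extended Euclidean (each row: r = 62*s + 126*t):
r=62, s=1, t=0
r=126, s=0, t=1
q=0: r=62, s=1, t=0   [62*(1) + 126*(0) = 62]
q=2: r=2, s=-2, t=1   [62*(-2) + 126*(1) = 2]
q=31: r=0, s=63, t=-31   [62*(63) + 126*(-31) = 0]
GCD = 2; from the row with r=2: x=-2, y=1
Check: 62*(-2) + 126*(1) = -124 + 126 = 2

GCD = 2, x = -2, y = 1


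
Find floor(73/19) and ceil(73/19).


73/19 = 3.8421
floor = 3
ceil = 4

floor = 3, ceil = 4


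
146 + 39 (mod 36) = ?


146 + 39 = 185
185 mod 36 = 5


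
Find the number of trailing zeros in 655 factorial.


floor(655/5) = 131
floor(655/25) = 26
floor(655/125) = 5
floor(655/625) = 1
Total = 163

163 trailing zeros


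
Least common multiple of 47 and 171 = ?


GCD(47, 171) = 1
LCM = 47*171/1 = 8037/1 = 8037

LCM = 8037


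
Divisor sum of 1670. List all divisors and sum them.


Divisors of 1670: 1, 2, 5, 10, 167, 334, 835, 1670
Sum = 1 + 2 + 5 + 10 + 167 + 334 + 835 + 1670 = 3024

σ(1670) = 3024


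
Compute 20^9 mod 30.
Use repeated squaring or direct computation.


20^1 mod 30 = 20
20^2 mod 30 = 10
20^3 mod 30 = 20
20^4 mod 30 = 10
20^5 mod 30 = 20
20^6 mod 30 = 10
20^7 mod 30 = 20
20^8 mod 30 = 10
20^9 mod 30 = 20


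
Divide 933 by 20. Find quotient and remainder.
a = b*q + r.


933 = 20 * 46 + 13
Check: 920 + 13 = 933

q = 46, r = 13


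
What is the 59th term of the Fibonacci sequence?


Sequence: 1, 1, 2, 3, 5, 8, 13, 21, 34, 55, 89, 144, 233, 377, 610, 987, 1597, 2584, 4181, 6765, 10946, 17711, 28657, 46368, 75025, 121393, 196418, 317811, 514229, 832040, 1346269, 2178309, 3524578, 5702887, 9227465, 14930352, 24157817, 39088169, 63245986, 102334155, 165580141, 267914296, 433494437, 701408733, 1134903170, 1836311903, 2971215073, 4807526976, 7778742049, 12586269025, 20365011074, 32951280099, 53316291173, 86267571272, 139583862445, 225851433717, 365435296162, 591286729879, 956722026041
F(59) = 956722026041


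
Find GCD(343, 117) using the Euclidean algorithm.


343 = 2 * 117 + 109
117 = 1 * 109 + 8
109 = 13 * 8 + 5
8 = 1 * 5 + 3
5 = 1 * 3 + 2
3 = 1 * 2 + 1
2 = 2 * 1 + 0
GCD = 1


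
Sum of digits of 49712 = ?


4 + 9 + 7 + 1 + 2 = 23


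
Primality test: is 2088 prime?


2088 / 2 = 1044 (exact division)
2088 is NOT prime.

No, 2088 is not prime


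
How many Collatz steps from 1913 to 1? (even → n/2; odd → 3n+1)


1913 → 5740 → 2870 → 1435 → 4306 → 2153 → 6460 → 3230 → 1615 → 4846 → 2423 → 7270 → 3635 → 10906 → 5453 → 16360 → 8180 → 4090 → 2045 → 6136 → 3068 → 1534 → 767 → 2302 → 1151 → 3454 → 1727 → 5182 → 2591 → 7774 → 3887 → 11662 → 5831 → 17494 → 8747 → 26242 → 13121 → 39364 → 19682 → 9841 → 29524 → 14762 → 7381 → 22144 → 11072 → 5536 → 2768 → 1384 → 692 → 346 → 173 → 520 → 260 → 130 → 65 → 196 → 98 → 49 → 148 → 74 → 37 → 112 → 56 → 28 → 14 → 7 → 22 → 11 → 34 → 17 → 52 → 26 → 13 → 40 → 20 → 10 → 5 → 16 → 8 → 4 → 2 → 1
Total steps = 81

81 steps


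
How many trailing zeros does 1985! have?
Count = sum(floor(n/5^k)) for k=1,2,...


floor(1985/5) = 397
floor(1985/25) = 79
floor(1985/125) = 15
floor(1985/625) = 3
Total = 494

494 trailing zeros


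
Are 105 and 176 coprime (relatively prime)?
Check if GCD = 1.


Euclidean algorithm:
176 = 1 * 105 + 71
105 = 1 * 71 + 34
71 = 2 * 34 + 3
34 = 11 * 3 + 1
3 = 3 * 1 + 0
GCD(105, 176) = 1

Yes, coprime (GCD = 1)


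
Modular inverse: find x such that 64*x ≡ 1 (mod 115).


Use the extended Euclidean algorithm on (115, 64); each row r = 115*s + 64*t:
r=115, s=1, t=0
r=64, s=0, t=1
q=1: r=51, s=1, t=-1   [115*(1) + 64*(-1) = 51]
q=1: r=13, s=-1, t=2   [115*(-1) + 64*(2) = 13]
q=3: r=12, s=4, t=-7   [115*(4) + 64*(-7) = 12]
q=1: r=1, s=-5, t=9   [115*(-5) + 64*(9) = 1]
q=12: r=0, s=64, t=-115   [115*(64) + 64*(-115) = 0]
GCD = 1 with t = 9, so 64*(9) ≡ 1 (mod 115)
Inverse = 9 mod 115 = 9
Check: 64 * 9 = 576 ≡ 1 (mod 115)

64^(-1) ≡ 9 (mod 115)


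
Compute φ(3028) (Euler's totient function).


3028 = 2^2 × 757
Prime factors: 2, 757
φ(3028) = 3028 × (1-1/2) × (1-1/757)
= 3028 × 1/2 × 756/757 = 1512

φ(3028) = 1512


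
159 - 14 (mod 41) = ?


159 - 14 = 145
145 mod 41 = 22


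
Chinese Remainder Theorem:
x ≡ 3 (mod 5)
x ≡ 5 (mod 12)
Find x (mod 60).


M = 5*12 = 60
M1 = M/5 = 12, M2 = M/12 = 5
M1^(-1) mod 5 = 3, M2^(-1) mod 12 = 5
x = 3*12*3 + 5*5*5 = 233
233 mod 60 = 53
Check: 53 mod 5 = 3 ✓, 53 mod 12 = 5 ✓

x ≡ 53 (mod 60)


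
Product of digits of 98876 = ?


9 × 8 × 8 × 7 × 6 = 24192


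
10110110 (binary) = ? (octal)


10110110 (base 2) = 182 (decimal)
182 (decimal) = 266 (base 8)


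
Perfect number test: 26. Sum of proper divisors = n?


Proper divisors of 26: 1, 2, 13
Sum = 1 + 2 + 13 = 16

No, 26 is not perfect (16 ≠ 26)


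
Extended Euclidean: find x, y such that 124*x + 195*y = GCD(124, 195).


Tabular extended Euclidean (each row: r = 124*s + 195*t):
r=124, s=1, t=0
r=195, s=0, t=1
q=0: r=124, s=1, t=0   [124*(1) + 195*(0) = 124]
q=1: r=71, s=-1, t=1   [124*(-1) + 195*(1) = 71]
q=1: r=53, s=2, t=-1   [124*(2) + 195*(-1) = 53]
q=1: r=18, s=-3, t=2   [124*(-3) + 195*(2) = 18]
q=2: r=17, s=8, t=-5   [124*(8) + 195*(-5) = 17]
q=1: r=1, s=-11, t=7   [124*(-11) + 195*(7) = 1]
q=17: r=0, s=195, t=-124   [124*(195) + 195*(-124) = 0]
GCD = 1; from the row with r=1: x=-11, y=7
Check: 124*(-11) + 195*(7) = -1364 + 1365 = 1

GCD = 1, x = -11, y = 7


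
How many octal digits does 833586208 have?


833586208 in base 8 = 6153702040
Number of digits = 10

10 digits (base 8)


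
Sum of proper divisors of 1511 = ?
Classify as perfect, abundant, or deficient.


Proper divisors: 1
Sum = 1 = 1
1 < 1511 → deficient

s(1511) = 1 (deficient)


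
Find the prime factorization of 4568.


4568 / 2 = 2284
2284 / 2 = 1142
1142 / 2 = 571
571 / 571 = 1
4568 = 2^3 × 571


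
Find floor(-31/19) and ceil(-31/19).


-31/19 = -1.6316
floor = -2
ceil = -1

floor = -2, ceil = -1


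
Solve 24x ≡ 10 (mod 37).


GCD(24, 37) = 1, unique solution
a^(-1) mod 37 = 17
x = 17 * 10 mod 37 = 22

x ≡ 22 (mod 37)


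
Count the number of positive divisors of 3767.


3767 = 3767^1
d(3767) = (1+1) = 2

2 divisors


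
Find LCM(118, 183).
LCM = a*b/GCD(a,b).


GCD(118, 183) = 1
LCM = 118*183/1 = 21594/1 = 21594

LCM = 21594


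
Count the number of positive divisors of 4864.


4864 = 2^8 × 19^1
d(4864) = (8+1) × (1+1) = 18

18 divisors


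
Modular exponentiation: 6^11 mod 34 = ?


6^1 mod 34 = 6
6^2 mod 34 = 2
6^3 mod 34 = 12
6^4 mod 34 = 4
6^5 mod 34 = 24
6^6 mod 34 = 8
6^7 mod 34 = 14
6^8 mod 34 = 16
6^9 mod 34 = 28
6^10 mod 34 = 32
6^11 mod 34 = 22


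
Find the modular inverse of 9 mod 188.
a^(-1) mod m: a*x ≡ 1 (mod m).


Use the extended Euclidean algorithm on (188, 9); each row r = 188*s + 9*t:
r=188, s=1, t=0
r=9, s=0, t=1
q=20: r=8, s=1, t=-20   [188*(1) + 9*(-20) = 8]
q=1: r=1, s=-1, t=21   [188*(-1) + 9*(21) = 1]
q=8: r=0, s=9, t=-188   [188*(9) + 9*(-188) = 0]
GCD = 1 with t = 21, so 9*(21) ≡ 1 (mod 188)
Inverse = 21 mod 188 = 21
Check: 9 * 21 = 189 ≡ 1 (mod 188)

9^(-1) ≡ 21 (mod 188)


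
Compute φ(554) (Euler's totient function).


554 = 2 × 277
Prime factors: 2, 277
φ(554) = 554 × (1-1/2) × (1-1/277)
= 554 × 1/2 × 276/277 = 276

φ(554) = 276


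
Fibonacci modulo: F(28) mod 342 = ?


F(k) mod 342 for k=1..28:
1, 1, 2, 3, 5, 8, 13, 21, 34, 55, 89, 144, 233, 35, 268, 303, 229, 190, 77, 267, 2, 269, 271, 198, 127, 325, 110, 93
F(28) mod 342 = 93


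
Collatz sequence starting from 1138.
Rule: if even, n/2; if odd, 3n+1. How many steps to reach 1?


1138 → 569 → 1708 → 854 → 427 → 1282 → 641 → 1924 → 962 → 481 → 1444 → 722 → 361 → 1084 → 542 → 271 → 814 → 407 → 1222 → 611 → 1834 → 917 → 2752 → 1376 → 688 → 344 → 172 → 86 → 43 → 130 → 65 → 196 → 98 → 49 → 148 → 74 → 37 → 112 → 56 → 28 → 14 → 7 → 22 → 11 → 34 → 17 → 52 → 26 → 13 → 40 → 20 → 10 → 5 → 16 → 8 → 4 → 2 → 1
Total steps = 57

57 steps


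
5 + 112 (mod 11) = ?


5 + 112 = 117
117 mod 11 = 7


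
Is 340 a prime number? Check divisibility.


340 / 2 = 170 (exact division)
340 is NOT prime.

No, 340 is not prime


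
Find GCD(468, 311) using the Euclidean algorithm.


468 = 1 * 311 + 157
311 = 1 * 157 + 154
157 = 1 * 154 + 3
154 = 51 * 3 + 1
3 = 3 * 1 + 0
GCD = 1


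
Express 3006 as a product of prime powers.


3006 / 2 = 1503
1503 / 3 = 501
501 / 3 = 167
167 / 167 = 1
3006 = 2 × 3^2 × 167


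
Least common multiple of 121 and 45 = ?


GCD(121, 45) = 1
LCM = 121*45/1 = 5445/1 = 5445

LCM = 5445


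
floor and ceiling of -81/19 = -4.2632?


-81/19 = -4.2632
floor = -5
ceil = -4

floor = -5, ceil = -4


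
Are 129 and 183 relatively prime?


Euclidean algorithm:
183 = 1 * 129 + 54
129 = 2 * 54 + 21
54 = 2 * 21 + 12
21 = 1 * 12 + 9
12 = 1 * 9 + 3
9 = 3 * 3 + 0
GCD(129, 183) = 3

No, not coprime (GCD = 3)


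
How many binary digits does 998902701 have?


998902701 in base 2 = 111011100010100000101110101101
Number of digits = 30

30 digits (base 2)


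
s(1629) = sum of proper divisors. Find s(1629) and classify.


Proper divisors: 1, 3, 9, 181, 543
Sum = 1 + 3 + 9 + 181 + 543 = 737
737 < 1629 → deficient

s(1629) = 737 (deficient)


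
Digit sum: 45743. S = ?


4 + 5 + 7 + 4 + 3 = 23


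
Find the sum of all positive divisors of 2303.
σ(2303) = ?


Divisors of 2303: 1, 7, 47, 49, 329, 2303
Sum = 1 + 7 + 47 + 49 + 329 + 2303 = 2736

σ(2303) = 2736


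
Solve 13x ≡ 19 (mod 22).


GCD(13, 22) = 1, unique solution
a^(-1) mod 22 = 17
x = 17 * 19 mod 22 = 15

x ≡ 15 (mod 22)


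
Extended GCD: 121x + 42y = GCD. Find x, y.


Tabular extended Euclidean (each row: r = 121*s + 42*t):
r=121, s=1, t=0
r=42, s=0, t=1
q=2: r=37, s=1, t=-2   [121*(1) + 42*(-2) = 37]
q=1: r=5, s=-1, t=3   [121*(-1) + 42*(3) = 5]
q=7: r=2, s=8, t=-23   [121*(8) + 42*(-23) = 2]
q=2: r=1, s=-17, t=49   [121*(-17) + 42*(49) = 1]
q=2: r=0, s=42, t=-121   [121*(42) + 42*(-121) = 0]
GCD = 1; from the row with r=1: x=-17, y=49
Check: 121*(-17) + 42*(49) = -2057 + 2058 = 1

GCD = 1, x = -17, y = 49


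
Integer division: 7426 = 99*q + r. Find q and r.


7426 = 99 * 75 + 1
Check: 7425 + 1 = 7426

q = 75, r = 1


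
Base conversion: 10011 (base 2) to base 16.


10011 (base 2) = 19 (decimal)
19 (decimal) = 13 (base 16)


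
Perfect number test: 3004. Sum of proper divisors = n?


Proper divisors of 3004: 1, 2, 4, 751, 1502
Sum = 1 + 2 + 4 + 751 + 1502 = 2260

No, 3004 is not perfect (2260 ≠ 3004)


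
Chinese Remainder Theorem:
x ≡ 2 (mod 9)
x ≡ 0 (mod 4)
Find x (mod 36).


M = 9*4 = 36
M1 = M/9 = 4, M2 = M/4 = 9
M1^(-1) mod 9 = 7, M2^(-1) mod 4 = 1
x = 2*4*7 + 0*9*1 = 56
56 mod 36 = 20
Check: 20 mod 9 = 2 ✓, 20 mod 4 = 0 ✓

x ≡ 20 (mod 36)


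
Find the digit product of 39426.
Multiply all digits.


3 × 9 × 4 × 2 × 6 = 1296


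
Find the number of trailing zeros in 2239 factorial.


floor(2239/5) = 447
floor(2239/25) = 89
floor(2239/125) = 17
floor(2239/625) = 3
Total = 556

556 trailing zeros


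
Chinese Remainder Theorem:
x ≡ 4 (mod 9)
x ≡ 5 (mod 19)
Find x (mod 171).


M = 9*19 = 171
M1 = M/9 = 19, M2 = M/19 = 9
M1^(-1) mod 9 = 1, M2^(-1) mod 19 = 17
x = 4*19*1 + 5*9*17 = 841
841 mod 171 = 157
Check: 157 mod 9 = 4 ✓, 157 mod 19 = 5 ✓

x ≡ 157 (mod 171)


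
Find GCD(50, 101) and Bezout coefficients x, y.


Tabular extended Euclidean (each row: r = 50*s + 101*t):
r=50, s=1, t=0
r=101, s=0, t=1
q=0: r=50, s=1, t=0   [50*(1) + 101*(0) = 50]
q=2: r=1, s=-2, t=1   [50*(-2) + 101*(1) = 1]
q=50: r=0, s=101, t=-50   [50*(101) + 101*(-50) = 0]
GCD = 1; from the row with r=1: x=-2, y=1
Check: 50*(-2) + 101*(1) = -100 + 101 = 1

GCD = 1, x = -2, y = 1


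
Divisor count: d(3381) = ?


3381 = 3^1 × 7^2 × 23^1
d(3381) = (1+1) × (2+1) × (1+1) = 12

12 divisors


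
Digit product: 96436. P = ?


9 × 6 × 4 × 3 × 6 = 3888


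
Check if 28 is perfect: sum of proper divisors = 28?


Proper divisors of 28: 1, 2, 4, 7, 14
Sum = 1 + 2 + 4 + 7 + 14 = 28

Yes, 28 is perfect (28 = 28)


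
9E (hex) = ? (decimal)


9E (base 16) = 158 (decimal)
158 (decimal) = 158 (base 10)


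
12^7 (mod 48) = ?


12^1 mod 48 = 12
12^2 mod 48 = 0
12^3 mod 48 = 0
12^4 mod 48 = 0
12^5 mod 48 = 0
12^6 mod 48 = 0
12^7 mod 48 = 0


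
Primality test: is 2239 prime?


Check divisors up to sqrt(2239) = 47.3181
No divisors found.
2239 is prime.

Yes, 2239 is prime


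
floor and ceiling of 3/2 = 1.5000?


3/2 = 1.5000
floor = 1
ceil = 2

floor = 1, ceil = 2


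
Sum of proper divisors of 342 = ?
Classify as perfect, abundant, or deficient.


Proper divisors: 1, 2, 3, 6, 9, 18, 19, 38, 57, 114, 171
Sum = 1 + 2 + 3 + 6 + 9 + 18 + 19 + 38 + 57 + 114 + 171 = 438
438 > 342 → abundant

s(342) = 438 (abundant)


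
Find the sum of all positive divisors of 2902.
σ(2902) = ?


Divisors of 2902: 1, 2, 1451, 2902
Sum = 1 + 2 + 1451 + 2902 = 4356

σ(2902) = 4356


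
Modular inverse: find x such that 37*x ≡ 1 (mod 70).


Use the extended Euclidean algorithm on (70, 37); each row r = 70*s + 37*t:
r=70, s=1, t=0
r=37, s=0, t=1
q=1: r=33, s=1, t=-1   [70*(1) + 37*(-1) = 33]
q=1: r=4, s=-1, t=2   [70*(-1) + 37*(2) = 4]
q=8: r=1, s=9, t=-17   [70*(9) + 37*(-17) = 1]
q=4: r=0, s=-37, t=70   [70*(-37) + 37*(70) = 0]
GCD = 1 with t = -17, so 37*(-17) ≡ 1 (mod 70)
Inverse = -17 mod 70 = 53
Check: 37 * 53 = 1961 ≡ 1 (mod 70)

37^(-1) ≡ 53 (mod 70)


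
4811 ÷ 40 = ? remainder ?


4811 = 40 * 120 + 11
Check: 4800 + 11 = 4811

q = 120, r = 11


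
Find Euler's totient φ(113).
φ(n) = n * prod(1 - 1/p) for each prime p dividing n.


113 = 113
Prime factors: 113
φ(113) = 113 × (1-1/113)
= 113 × 112/113 = 112

φ(113) = 112


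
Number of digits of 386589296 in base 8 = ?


386589296 in base 8 = 2702561160
Number of digits = 10

10 digits (base 8)


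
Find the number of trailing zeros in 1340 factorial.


floor(1340/5) = 268
floor(1340/25) = 53
floor(1340/125) = 10
floor(1340/625) = 2
Total = 333

333 trailing zeros


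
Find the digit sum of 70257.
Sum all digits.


7 + 0 + 2 + 5 + 7 = 21


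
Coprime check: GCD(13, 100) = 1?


Euclidean algorithm:
100 = 7 * 13 + 9
13 = 1 * 9 + 4
9 = 2 * 4 + 1
4 = 4 * 1 + 0
GCD(13, 100) = 1

Yes, coprime (GCD = 1)


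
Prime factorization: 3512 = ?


3512 / 2 = 1756
1756 / 2 = 878
878 / 2 = 439
439 / 439 = 1
3512 = 2^3 × 439


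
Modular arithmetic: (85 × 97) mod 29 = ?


85 × 97 = 8245
8245 mod 29 = 9


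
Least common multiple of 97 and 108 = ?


GCD(97, 108) = 1
LCM = 97*108/1 = 10476/1 = 10476

LCM = 10476


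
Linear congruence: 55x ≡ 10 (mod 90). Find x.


GCD(55, 90) = 5 divides 10
Divide: 11x ≡ 2 (mod 18)
x ≡ 10 (mod 18)


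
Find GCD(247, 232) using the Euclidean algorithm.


247 = 1 * 232 + 15
232 = 15 * 15 + 7
15 = 2 * 7 + 1
7 = 7 * 1 + 0
GCD = 1


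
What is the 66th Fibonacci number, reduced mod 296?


F(k) mod 296 for k=1..66:
1, 1, 2, 3, 5, 8, 13, 21, 34, 55, 89, 144, 233, 81, 18, 99, 117, 216, 37, 253, 290, 247, 241, 192, 137, 33, 170, 203, 77, 280, 61, 45, 106, 151, 257, 112, 73, 185, 258, 147, 109, 256, 69, 29, 98, 127, 225, 56, 281, 41, 26, 67, 93, 160, 253, 117, 74, 191, 265, 160, 129, 289, 122, 115, 237, 56
F(66) mod 296 = 56


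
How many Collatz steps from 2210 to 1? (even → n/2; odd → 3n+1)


2210 → 1105 → 3316 → 1658 → 829 → 2488 → 1244 → 622 → 311 → 934 → 467 → 1402 → 701 → 2104 → 1052 → 526 → 263 → 790 → 395 → 1186 → 593 → 1780 → 890 → 445 → 1336 → 668 → 334 → 167 → 502 → 251 → 754 → 377 → 1132 → 566 → 283 → 850 → 425 → 1276 → 638 → 319 → 958 → 479 → 1438 → 719 → 2158 → 1079 → 3238 → 1619 → 4858 → 2429 → 7288 → 3644 → 1822 → 911 → 2734 → 1367 → 4102 → 2051 → 6154 → 3077 → 9232 → 4616 → 2308 → 1154 → 577 → 1732 → 866 → 433 → 1300 → 650 → 325 → 976 → 488 → 244 → 122 → 61 → 184 → 92 → 46 → 23 → 70 → 35 → 106 → 53 → 160 → 80 → 40 → 20 → 10 → 5 → 16 → 8 → 4 → 2 → 1
Total steps = 94

94 steps


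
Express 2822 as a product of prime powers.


2822 / 2 = 1411
1411 / 17 = 83
83 / 83 = 1
2822 = 2 × 17 × 83


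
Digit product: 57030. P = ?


5 × 7 × 0 × 3 × 0 = 0


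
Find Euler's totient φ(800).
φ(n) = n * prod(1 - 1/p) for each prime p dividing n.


800 = 2^5 × 5^2
Prime factors: 2, 5
φ(800) = 800 × (1-1/2) × (1-1/5)
= 800 × 1/2 × 4/5 = 320

φ(800) = 320


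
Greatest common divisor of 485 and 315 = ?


485 = 1 * 315 + 170
315 = 1 * 170 + 145
170 = 1 * 145 + 25
145 = 5 * 25 + 20
25 = 1 * 20 + 5
20 = 4 * 5 + 0
GCD = 5


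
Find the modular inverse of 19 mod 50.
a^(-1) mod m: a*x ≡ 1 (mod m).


Use the extended Euclidean algorithm on (50, 19); each row r = 50*s + 19*t:
r=50, s=1, t=0
r=19, s=0, t=1
q=2: r=12, s=1, t=-2   [50*(1) + 19*(-2) = 12]
q=1: r=7, s=-1, t=3   [50*(-1) + 19*(3) = 7]
q=1: r=5, s=2, t=-5   [50*(2) + 19*(-5) = 5]
q=1: r=2, s=-3, t=8   [50*(-3) + 19*(8) = 2]
q=2: r=1, s=8, t=-21   [50*(8) + 19*(-21) = 1]
q=2: r=0, s=-19, t=50   [50*(-19) + 19*(50) = 0]
GCD = 1 with t = -21, so 19*(-21) ≡ 1 (mod 50)
Inverse = -21 mod 50 = 29
Check: 19 * 29 = 551 ≡ 1 (mod 50)

19^(-1) ≡ 29 (mod 50)


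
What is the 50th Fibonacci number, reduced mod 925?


F(k) mod 925 for k=1..50:
1, 1, 2, 3, 5, 8, 13, 21, 34, 55, 89, 144, 233, 377, 610, 62, 672, 734, 481, 290, 771, 136, 907, 118, 100, 218, 318, 536, 854, 465, 394, 859, 328, 262, 590, 852, 517, 444, 36, 480, 516, 71, 587, 658, 320, 53, 373, 426, 799, 300
F(50) mod 925 = 300


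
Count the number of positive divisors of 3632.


3632 = 2^4 × 227^1
d(3632) = (4+1) × (1+1) = 10

10 divisors


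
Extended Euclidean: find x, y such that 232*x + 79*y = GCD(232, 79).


Tabular extended Euclidean (each row: r = 232*s + 79*t):
r=232, s=1, t=0
r=79, s=0, t=1
q=2: r=74, s=1, t=-2   [232*(1) + 79*(-2) = 74]
q=1: r=5, s=-1, t=3   [232*(-1) + 79*(3) = 5]
q=14: r=4, s=15, t=-44   [232*(15) + 79*(-44) = 4]
q=1: r=1, s=-16, t=47   [232*(-16) + 79*(47) = 1]
q=4: r=0, s=79, t=-232   [232*(79) + 79*(-232) = 0]
GCD = 1; from the row with r=1: x=-16, y=47
Check: 232*(-16) + 79*(47) = -3712 + 3713 = 1

GCD = 1, x = -16, y = 47


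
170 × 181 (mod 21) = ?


170 × 181 = 30770
30770 mod 21 = 5


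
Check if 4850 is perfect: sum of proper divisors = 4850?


Proper divisors of 4850: 1, 2, 5, 10, 25, 50, 97, 194, 485, 970, 2425
Sum = 1 + 2 + 5 + 10 + 25 + 50 + 97 + 194 + 485 + 970 + 2425 = 4264

No, 4850 is not perfect (4264 ≠ 4850)


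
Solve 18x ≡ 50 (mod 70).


GCD(18, 70) = 2 divides 50
Divide: 9x ≡ 25 (mod 35)
x ≡ 30 (mod 35)


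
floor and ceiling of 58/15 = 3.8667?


58/15 = 3.8667
floor = 3
ceil = 4

floor = 3, ceil = 4


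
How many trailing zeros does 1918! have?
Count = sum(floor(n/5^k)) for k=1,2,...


floor(1918/5) = 383
floor(1918/25) = 76
floor(1918/125) = 15
floor(1918/625) = 3
Total = 477

477 trailing zeros


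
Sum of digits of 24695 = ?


2 + 4 + 6 + 9 + 5 = 26


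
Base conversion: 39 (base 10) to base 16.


39 (base 10) = 39 (decimal)
39 (decimal) = 27 (base 16)


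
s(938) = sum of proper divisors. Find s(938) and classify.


Proper divisors: 1, 2, 7, 14, 67, 134, 469
Sum = 1 + 2 + 7 + 14 + 67 + 134 + 469 = 694
694 < 938 → deficient

s(938) = 694 (deficient)


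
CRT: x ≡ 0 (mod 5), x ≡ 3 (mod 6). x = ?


M = 5*6 = 30
M1 = M/5 = 6, M2 = M/6 = 5
M1^(-1) mod 5 = 1, M2^(-1) mod 6 = 5
x = 0*6*1 + 3*5*5 = 75
75 mod 30 = 15
Check: 15 mod 5 = 0 ✓, 15 mod 6 = 3 ✓

x ≡ 15 (mod 30)


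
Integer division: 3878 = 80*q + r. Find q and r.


3878 = 80 * 48 + 38
Check: 3840 + 38 = 3878

q = 48, r = 38


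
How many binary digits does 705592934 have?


705592934 in base 2 = 101010000011100111111001100110
Number of digits = 30

30 digits (base 2)


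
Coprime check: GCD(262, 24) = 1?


Euclidean algorithm:
262 = 10 * 24 + 22
24 = 1 * 22 + 2
22 = 11 * 2 + 0
GCD(262, 24) = 2

No, not coprime (GCD = 2)


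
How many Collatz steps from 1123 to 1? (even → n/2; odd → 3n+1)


1123 → 3370 → 1685 → 5056 → 2528 → 1264 → 632 → 316 → 158 → 79 → 238 → 119 → 358 → 179 → 538 → 269 → 808 → 404 → 202 → 101 → 304 → 152 → 76 → 38 → 19 → 58 → 29 → 88 → 44 → 22 → 11 → 34 → 17 → 52 → 26 → 13 → 40 → 20 → 10 → 5 → 16 → 8 → 4 → 2 → 1
Total steps = 44

44 steps


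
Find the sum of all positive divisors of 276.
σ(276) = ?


Divisors of 276: 1, 2, 3, 4, 6, 12, 23, 46, 69, 92, 138, 276
Sum = 1 + 2 + 3 + 4 + 6 + 12 + 23 + 46 + 69 + 92 + 138 + 276 = 672

σ(276) = 672


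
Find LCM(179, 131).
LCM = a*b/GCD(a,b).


GCD(179, 131) = 1
LCM = 179*131/1 = 23449/1 = 23449

LCM = 23449


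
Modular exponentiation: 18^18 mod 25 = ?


18^1 mod 25 = 18
18^2 mod 25 = 24
18^3 mod 25 = 7
18^4 mod 25 = 1
18^5 mod 25 = 18
18^6 mod 25 = 24
18^7 mod 25 = 7
18^8 mod 25 = 1
18^9 mod 25 = 18
18^10 mod 25 = 24
18^11 mod 25 = 7
18^12 mod 25 = 1
18^13 mod 25 = 18
18^14 mod 25 = 24
18^15 mod 25 = 7
18^16 mod 25 = 1
18^17 mod 25 = 18
18^18 mod 25 = 24


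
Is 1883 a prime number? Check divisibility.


1883 / 7 = 269 (exact division)
1883 is NOT prime.

No, 1883 is not prime


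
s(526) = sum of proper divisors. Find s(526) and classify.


Proper divisors: 1, 2, 263
Sum = 1 + 2 + 263 = 266
266 < 526 → deficient

s(526) = 266 (deficient)


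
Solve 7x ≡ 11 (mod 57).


GCD(7, 57) = 1, unique solution
a^(-1) mod 57 = 49
x = 49 * 11 mod 57 = 26

x ≡ 26 (mod 57)


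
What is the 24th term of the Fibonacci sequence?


Sequence: 1, 1, 2, 3, 5, 8, 13, 21, 34, 55, 89, 144, 233, 377, 610, 987, 1597, 2584, 4181, 6765, 10946, 17711, 28657, 46368
F(24) = 46368


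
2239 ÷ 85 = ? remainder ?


2239 = 85 * 26 + 29
Check: 2210 + 29 = 2239

q = 26, r = 29


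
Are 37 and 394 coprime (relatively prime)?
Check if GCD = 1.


Euclidean algorithm:
394 = 10 * 37 + 24
37 = 1 * 24 + 13
24 = 1 * 13 + 11
13 = 1 * 11 + 2
11 = 5 * 2 + 1
2 = 2 * 1 + 0
GCD(37, 394) = 1

Yes, coprime (GCD = 1)


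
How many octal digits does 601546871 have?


601546871 in base 8 = 4366560167
Number of digits = 10

10 digits (base 8)


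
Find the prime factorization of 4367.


4367 / 11 = 397
397 / 397 = 1
4367 = 11 × 397


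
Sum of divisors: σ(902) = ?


Divisors of 902: 1, 2, 11, 22, 41, 82, 451, 902
Sum = 1 + 2 + 11 + 22 + 41 + 82 + 451 + 902 = 1512

σ(902) = 1512


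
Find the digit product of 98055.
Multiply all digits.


9 × 8 × 0 × 5 × 5 = 0


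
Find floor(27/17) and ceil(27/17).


27/17 = 1.5882
floor = 1
ceil = 2

floor = 1, ceil = 2


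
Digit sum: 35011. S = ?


3 + 5 + 0 + 1 + 1 = 10


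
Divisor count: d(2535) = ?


2535 = 3^1 × 5^1 × 13^2
d(2535) = (1+1) × (1+1) × (2+1) = 12

12 divisors


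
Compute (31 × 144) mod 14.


31 × 144 = 4464
4464 mod 14 = 12


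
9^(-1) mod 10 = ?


Use the extended Euclidean algorithm on (10, 9); each row r = 10*s + 9*t:
r=10, s=1, t=0
r=9, s=0, t=1
q=1: r=1, s=1, t=-1   [10*(1) + 9*(-1) = 1]
q=9: r=0, s=-9, t=10   [10*(-9) + 9*(10) = 0]
GCD = 1 with t = -1, so 9*(-1) ≡ 1 (mod 10)
Inverse = -1 mod 10 = 9
Check: 9 * 9 = 81 ≡ 1 (mod 10)

9^(-1) ≡ 9 (mod 10)


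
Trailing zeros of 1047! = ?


floor(1047/5) = 209
floor(1047/25) = 41
floor(1047/125) = 8
floor(1047/625) = 1
Total = 259

259 trailing zeros


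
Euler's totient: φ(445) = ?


445 = 5 × 89
Prime factors: 5, 89
φ(445) = 445 × (1-1/5) × (1-1/89)
= 445 × 4/5 × 88/89 = 352

φ(445) = 352


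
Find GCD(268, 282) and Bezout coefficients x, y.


Tabular extended Euclidean (each row: r = 268*s + 282*t):
r=268, s=1, t=0
r=282, s=0, t=1
q=0: r=268, s=1, t=0   [268*(1) + 282*(0) = 268]
q=1: r=14, s=-1, t=1   [268*(-1) + 282*(1) = 14]
q=19: r=2, s=20, t=-19   [268*(20) + 282*(-19) = 2]
q=7: r=0, s=-141, t=134   [268*(-141) + 282*(134) = 0]
GCD = 2; from the row with r=2: x=20, y=-19
Check: 268*(20) + 282*(-19) = 5360 - 5358 = 2

GCD = 2, x = 20, y = -19


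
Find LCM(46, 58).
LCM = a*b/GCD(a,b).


GCD(46, 58) = 2
LCM = 46*58/2 = 2668/2 = 1334

LCM = 1334


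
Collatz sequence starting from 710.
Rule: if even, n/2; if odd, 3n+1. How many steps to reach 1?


710 → 355 → 1066 → 533 → 1600 → 800 → 400 → 200 → 100 → 50 → 25 → 76 → 38 → 19 → 58 → 29 → 88 → 44 → 22 → 11 → 34 → 17 → 52 → 26 → 13 → 40 → 20 → 10 → 5 → 16 → 8 → 4 → 2 → 1
Total steps = 33

33 steps


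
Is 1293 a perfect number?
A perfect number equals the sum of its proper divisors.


Proper divisors of 1293: 1, 3, 431
Sum = 1 + 3 + 431 = 435

No, 1293 is not perfect (435 ≠ 1293)


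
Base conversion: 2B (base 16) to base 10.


2B (base 16) = 43 (decimal)
43 (decimal) = 43 (base 10)


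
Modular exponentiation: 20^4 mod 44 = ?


20^1 mod 44 = 20
20^2 mod 44 = 4
20^3 mod 44 = 36
20^4 mod 44 = 16


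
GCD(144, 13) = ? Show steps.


144 = 11 * 13 + 1
13 = 13 * 1 + 0
GCD = 1


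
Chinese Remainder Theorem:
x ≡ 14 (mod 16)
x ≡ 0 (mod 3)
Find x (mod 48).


M = 16*3 = 48
M1 = M/16 = 3, M2 = M/3 = 16
M1^(-1) mod 16 = 11, M2^(-1) mod 3 = 1
x = 14*3*11 + 0*16*1 = 462
462 mod 48 = 30
Check: 30 mod 16 = 14 ✓, 30 mod 3 = 0 ✓

x ≡ 30 (mod 48)


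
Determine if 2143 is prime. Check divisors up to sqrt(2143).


Check divisors up to sqrt(2143) = 46.2925
No divisors found.
2143 is prime.

Yes, 2143 is prime


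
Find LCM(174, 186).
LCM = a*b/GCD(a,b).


GCD(174, 186) = 6
LCM = 174*186/6 = 32364/6 = 5394

LCM = 5394


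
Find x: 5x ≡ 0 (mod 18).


GCD(5, 18) = 1, unique solution
a^(-1) mod 18 = 11
x = 11 * 0 mod 18 = 0

x ≡ 0 (mod 18)


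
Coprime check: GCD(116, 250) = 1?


Euclidean algorithm:
250 = 2 * 116 + 18
116 = 6 * 18 + 8
18 = 2 * 8 + 2
8 = 4 * 2 + 0
GCD(116, 250) = 2

No, not coprime (GCD = 2)


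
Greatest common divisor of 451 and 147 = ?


451 = 3 * 147 + 10
147 = 14 * 10 + 7
10 = 1 * 7 + 3
7 = 2 * 3 + 1
3 = 3 * 1 + 0
GCD = 1


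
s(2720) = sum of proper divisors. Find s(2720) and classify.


Proper divisors: 1, 2, 4, 5, 8, 10, 16, 17, 20, 32, 34, 40, 68, 80, 85, 136, 160, 170, 272, 340, 544, 680, 1360
Sum = 1 + 2 + 4 + 5 + 8 + 10 + 16 + 17 + 20 + 32 + 34 + 40 + 68 + 80 + 85 + 136 + 160 + 170 + 272 + 340 + 544 + 680 + 1360 = 4084
4084 > 2720 → abundant

s(2720) = 4084 (abundant)


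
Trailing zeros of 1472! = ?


floor(1472/5) = 294
floor(1472/25) = 58
floor(1472/125) = 11
floor(1472/625) = 2
Total = 365

365 trailing zeros


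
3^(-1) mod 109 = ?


Use the extended Euclidean algorithm on (109, 3); each row r = 109*s + 3*t:
r=109, s=1, t=0
r=3, s=0, t=1
q=36: r=1, s=1, t=-36   [109*(1) + 3*(-36) = 1]
q=3: r=0, s=-3, t=109   [109*(-3) + 3*(109) = 0]
GCD = 1 with t = -36, so 3*(-36) ≡ 1 (mod 109)
Inverse = -36 mod 109 = 73
Check: 3 * 73 = 219 ≡ 1 (mod 109)

3^(-1) ≡ 73 (mod 109)


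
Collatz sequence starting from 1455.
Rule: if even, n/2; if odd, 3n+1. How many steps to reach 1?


1455 → 4366 → 2183 → 6550 → 3275 → 9826 → 4913 → 14740 → 7370 → 3685 → 11056 → 5528 → 2764 → 1382 → 691 → 2074 → 1037 → 3112 → 1556 → 778 → 389 → 1168 → 584 → 292 → 146 → 73 → 220 → 110 → 55 → 166 → 83 → 250 → 125 → 376 → 188 → 94 → 47 → 142 → 71 → 214 → 107 → 322 → 161 → 484 → 242 → 121 → 364 → 182 → 91 → 274 → 137 → 412 → 206 → 103 → 310 → 155 → 466 → 233 → 700 → 350 → 175 → 526 → 263 → 790 → 395 → 1186 → 593 → 1780 → 890 → 445 → 1336 → 668 → 334 → 167 → 502 → 251 → 754 → 377 → 1132 → 566 → 283 → 850 → 425 → 1276 → 638 → 319 → 958 → 479 → 1438 → 719 → 2158 → 1079 → 3238 → 1619 → 4858 → 2429 → 7288 → 3644 → 1822 → 911 → 2734 → 1367 → 4102 → 2051 → 6154 → 3077 → 9232 → 4616 → 2308 → 1154 → 577 → 1732 → 866 → 433 → 1300 → 650 → 325 → 976 → 488 → 244 → 122 → 61 → 184 → 92 → 46 → 23 → 70 → 35 → 106 → 53 → 160 → 80 → 40 → 20 → 10 → 5 → 16 → 8 → 4 → 2 → 1
Total steps = 140

140 steps
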